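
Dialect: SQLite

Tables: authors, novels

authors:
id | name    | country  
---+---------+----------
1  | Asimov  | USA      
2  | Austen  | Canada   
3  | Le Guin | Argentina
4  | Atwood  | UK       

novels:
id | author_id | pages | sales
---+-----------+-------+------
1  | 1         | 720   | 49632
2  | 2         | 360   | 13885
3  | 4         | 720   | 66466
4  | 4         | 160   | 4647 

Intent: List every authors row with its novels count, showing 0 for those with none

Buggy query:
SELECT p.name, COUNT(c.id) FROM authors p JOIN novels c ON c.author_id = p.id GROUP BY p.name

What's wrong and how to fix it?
Bug: INNER JOIN drops authors rows that have no matching novels rows

Fix: Switch to LEFT JOIN to retain unmatched parent rows

Corrected query:
SELECT p.name, COUNT(c.id) FROM authors p LEFT JOIN novels c ON c.author_id = p.id GROUP BY p.name

Result:
name    | COUNT(c.id)
--------+------------
Asimov  | 1          
Atwood  | 2          
Austen  | 1          
Le Guin | 0          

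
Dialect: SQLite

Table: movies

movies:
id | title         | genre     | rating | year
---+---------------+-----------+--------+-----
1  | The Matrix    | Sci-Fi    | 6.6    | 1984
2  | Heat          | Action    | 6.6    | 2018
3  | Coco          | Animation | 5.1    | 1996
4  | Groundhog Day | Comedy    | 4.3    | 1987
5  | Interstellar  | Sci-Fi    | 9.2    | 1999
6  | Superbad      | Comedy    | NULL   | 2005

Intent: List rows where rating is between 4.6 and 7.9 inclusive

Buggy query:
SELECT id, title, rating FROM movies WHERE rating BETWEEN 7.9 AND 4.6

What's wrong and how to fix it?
Bug: The bounds are reversed; BETWEEN a AND b requires a <= b to match anything

Fix: Write BETWEEN 4.6 AND 7.9

Corrected query:
SELECT id, title, rating FROM movies WHERE rating BETWEEN 4.6 AND 7.9

Result:
id | title      | rating
---+------------+-------
1  | The Matrix | 6.6   
2  | Heat       | 6.6   
3  | Coco       | 5.1   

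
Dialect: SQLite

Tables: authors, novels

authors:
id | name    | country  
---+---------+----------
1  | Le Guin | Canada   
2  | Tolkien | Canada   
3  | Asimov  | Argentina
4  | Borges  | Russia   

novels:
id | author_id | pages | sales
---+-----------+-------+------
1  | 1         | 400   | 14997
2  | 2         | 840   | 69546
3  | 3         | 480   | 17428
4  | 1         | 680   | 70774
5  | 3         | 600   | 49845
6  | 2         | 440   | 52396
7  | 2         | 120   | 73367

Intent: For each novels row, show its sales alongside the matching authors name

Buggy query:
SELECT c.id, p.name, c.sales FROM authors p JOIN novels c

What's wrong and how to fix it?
Bug: Missing join condition: each novels row is matched to all authors rows instead of just its own

Fix: Specify the join condition linking the foreign key to the parent id

Corrected query:
SELECT c.id, p.name, c.sales FROM authors p JOIN novels c ON c.author_id = p.id

Result:
id | name    | sales
---+---------+------
1  | Le Guin | 14997
2  | Tolkien | 69546
3  | Asimov  | 17428
4  | Le Guin | 70774
5  | Asimov  | 49845
6  | Tolkien | 52396
7  | Tolkien | 73367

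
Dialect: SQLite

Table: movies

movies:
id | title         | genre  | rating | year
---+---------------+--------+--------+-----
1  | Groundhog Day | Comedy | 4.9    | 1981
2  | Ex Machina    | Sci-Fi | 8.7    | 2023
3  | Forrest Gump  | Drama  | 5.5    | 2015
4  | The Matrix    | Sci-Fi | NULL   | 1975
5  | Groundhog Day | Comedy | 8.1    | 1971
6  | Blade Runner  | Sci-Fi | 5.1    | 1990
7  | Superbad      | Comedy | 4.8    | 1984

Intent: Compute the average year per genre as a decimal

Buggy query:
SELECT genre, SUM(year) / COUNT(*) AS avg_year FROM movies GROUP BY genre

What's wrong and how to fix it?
Bug: SUM(year) and COUNT(*) are both integers; the division truncates the fractional part

Fix: Multiply by 1.0 (or CAST to REAL) to force floating-point division

Corrected query:
SELECT genre, SUM(year) * 1.0 / COUNT(*) AS avg_year FROM movies GROUP BY genre

Result:
genre  | avg_year   
-------+------------
Comedy | 1978.666667
Drama  | 2015       
Sci-Fi | 1996       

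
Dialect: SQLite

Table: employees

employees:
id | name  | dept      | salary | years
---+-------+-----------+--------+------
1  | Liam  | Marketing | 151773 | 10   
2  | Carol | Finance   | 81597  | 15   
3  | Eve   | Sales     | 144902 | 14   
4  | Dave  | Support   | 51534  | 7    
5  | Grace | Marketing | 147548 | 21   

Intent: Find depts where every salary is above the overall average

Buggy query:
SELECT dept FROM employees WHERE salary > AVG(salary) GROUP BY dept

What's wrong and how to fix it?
Bug: WHERE evaluates per row before aggregation, so AVG() is unavailable

Fix: Compute the overall average in a scalar subquery and compare each group's MIN against it in HAVING

Corrected query:
SELECT dept FROM employees GROUP BY dept HAVING MIN(salary) > (SELECT AVG(salary) FROM employees)

Result:
dept     
---------
Marketing
Sales    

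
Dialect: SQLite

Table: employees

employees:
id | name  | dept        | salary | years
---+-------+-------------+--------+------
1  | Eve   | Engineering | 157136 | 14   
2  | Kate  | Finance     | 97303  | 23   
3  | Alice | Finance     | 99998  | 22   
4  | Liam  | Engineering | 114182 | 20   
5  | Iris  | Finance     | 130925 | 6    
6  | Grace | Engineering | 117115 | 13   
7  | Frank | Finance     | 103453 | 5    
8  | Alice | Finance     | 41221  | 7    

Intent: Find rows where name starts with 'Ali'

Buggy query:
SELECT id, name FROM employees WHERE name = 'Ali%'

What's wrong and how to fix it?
Bug: Wildcards only work with LIKE; '=' treats '%' as a literal character

Fix: Replace '=' with LIKE so 'Ali%' is treated as a pattern

Corrected query:
SELECT id, name FROM employees WHERE name LIKE 'Ali%'

Result:
id | name 
---+------
3  | Alice
8  | Alice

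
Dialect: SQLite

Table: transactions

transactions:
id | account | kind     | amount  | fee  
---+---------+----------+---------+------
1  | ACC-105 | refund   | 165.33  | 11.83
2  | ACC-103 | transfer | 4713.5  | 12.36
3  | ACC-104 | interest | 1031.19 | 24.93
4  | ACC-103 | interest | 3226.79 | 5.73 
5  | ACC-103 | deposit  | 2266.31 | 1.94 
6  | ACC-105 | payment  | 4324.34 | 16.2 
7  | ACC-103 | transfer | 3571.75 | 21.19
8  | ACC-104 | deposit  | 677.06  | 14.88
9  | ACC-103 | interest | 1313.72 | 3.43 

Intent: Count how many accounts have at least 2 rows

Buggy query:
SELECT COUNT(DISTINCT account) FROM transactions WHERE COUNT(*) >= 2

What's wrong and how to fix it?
Bug: COUNT(*) cannot appear in WHERE; the per-group count doesn't exist yet

Fix: Use a subquery that GROUPs and filters with HAVING, then count its rows

Corrected query:
SELECT COUNT(*) FROM (SELECT account FROM transactions GROUP BY account HAVING COUNT(*) >= 2)

Result:
COUNT(*)
--------
3       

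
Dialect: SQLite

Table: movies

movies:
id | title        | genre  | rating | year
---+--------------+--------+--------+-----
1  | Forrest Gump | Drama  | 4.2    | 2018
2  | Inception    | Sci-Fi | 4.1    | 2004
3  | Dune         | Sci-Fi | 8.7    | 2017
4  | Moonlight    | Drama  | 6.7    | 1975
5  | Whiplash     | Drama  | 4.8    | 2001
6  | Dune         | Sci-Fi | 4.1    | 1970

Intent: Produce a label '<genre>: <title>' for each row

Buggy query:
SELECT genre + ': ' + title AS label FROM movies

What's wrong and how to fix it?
Bug: SQLite uses || for string concatenation; + coerces text to numbers (yielding 0)

Fix: Use the || operator for string concatenation

Corrected query:
SELECT genre || ': ' || title AS label FROM movies

Result:
label              
-------------------
Drama: Forrest Gump
Sci-Fi: Inception  
Sci-Fi: Dune       
Drama: Moonlight   
Drama: Whiplash    
Sci-Fi: Dune       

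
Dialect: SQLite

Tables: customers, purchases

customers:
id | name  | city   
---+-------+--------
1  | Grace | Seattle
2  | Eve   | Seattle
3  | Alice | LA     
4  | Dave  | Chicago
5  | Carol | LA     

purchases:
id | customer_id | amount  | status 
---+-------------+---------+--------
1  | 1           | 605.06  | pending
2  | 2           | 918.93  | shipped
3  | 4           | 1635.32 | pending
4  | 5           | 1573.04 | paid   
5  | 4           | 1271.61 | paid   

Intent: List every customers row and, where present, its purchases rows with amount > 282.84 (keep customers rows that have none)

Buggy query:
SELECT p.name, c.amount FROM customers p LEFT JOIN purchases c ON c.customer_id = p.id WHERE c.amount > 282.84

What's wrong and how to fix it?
Bug: Filtering c.amount in WHERE discards the NULL rows produced by LEFT JOIN, turning it into an inner join

Fix: Put 'c.amount > 282.84' in the JOIN's ON clause instead of WHERE

Corrected query:
SELECT p.name, c.amount FROM customers p LEFT JOIN purchases c ON c.customer_id = p.id AND c.amount > 282.84

Result:
name  | amount 
------+--------
Grace | 605.06 
Eve   | 918.93 
Alice | NULL   
Dave  | 1271.61
Dave  | 1635.32
Carol | 1573.04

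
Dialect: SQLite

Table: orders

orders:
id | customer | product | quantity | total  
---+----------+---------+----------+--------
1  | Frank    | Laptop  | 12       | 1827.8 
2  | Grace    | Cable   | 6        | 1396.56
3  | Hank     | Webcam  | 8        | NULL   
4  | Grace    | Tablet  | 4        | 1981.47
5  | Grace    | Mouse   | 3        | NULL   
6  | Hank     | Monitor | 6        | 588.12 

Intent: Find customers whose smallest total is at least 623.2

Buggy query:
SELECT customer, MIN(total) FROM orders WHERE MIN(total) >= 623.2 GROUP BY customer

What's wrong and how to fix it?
Bug: MIN() in WHERE is a misuse of aggregate

Fix: Replace WHERE with HAVING after the GROUP BY

Corrected query:
SELECT customer, MIN(total) FROM orders GROUP BY customer HAVING MIN(total) >= 623.2

Result:
customer | MIN(total)
---------+-----------
Frank    | 1827.8    
Grace    | 1396.56   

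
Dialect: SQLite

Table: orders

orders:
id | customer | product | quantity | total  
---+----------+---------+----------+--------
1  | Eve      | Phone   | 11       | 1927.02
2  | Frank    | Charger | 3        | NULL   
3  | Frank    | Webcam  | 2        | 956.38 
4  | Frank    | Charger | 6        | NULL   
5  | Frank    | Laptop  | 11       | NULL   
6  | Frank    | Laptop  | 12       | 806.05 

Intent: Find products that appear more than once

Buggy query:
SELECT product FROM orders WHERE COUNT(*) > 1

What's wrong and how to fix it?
Bug: WHERE can't reference COUNT(*); aggregates are computed after WHERE

Fix: GROUP BY product, then filter groups with HAVING COUNT(*) > 1

Corrected query:
SELECT product FROM orders GROUP BY product HAVING COUNT(*) > 1

Result:
product
-------
Charger
Laptop 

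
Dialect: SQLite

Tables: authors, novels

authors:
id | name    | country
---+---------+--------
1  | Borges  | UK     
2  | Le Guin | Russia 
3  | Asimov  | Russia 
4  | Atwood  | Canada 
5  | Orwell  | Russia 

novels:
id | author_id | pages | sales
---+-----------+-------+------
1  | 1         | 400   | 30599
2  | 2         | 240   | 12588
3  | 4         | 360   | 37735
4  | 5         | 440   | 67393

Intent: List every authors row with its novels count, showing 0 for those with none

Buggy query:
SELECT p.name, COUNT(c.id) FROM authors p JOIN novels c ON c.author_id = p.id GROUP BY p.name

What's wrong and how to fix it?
Bug: INNER JOIN drops authors rows that have no matching novels rows

Fix: Use LEFT JOIN so parents without children still appear (COUNT(c.id) gives 0)

Corrected query:
SELECT p.name, COUNT(c.id) FROM authors p LEFT JOIN novels c ON c.author_id = p.id GROUP BY p.name

Result:
name    | COUNT(c.id)
--------+------------
Asimov  | 0          
Atwood  | 1          
Borges  | 1          
Le Guin | 1          
Orwell  | 1          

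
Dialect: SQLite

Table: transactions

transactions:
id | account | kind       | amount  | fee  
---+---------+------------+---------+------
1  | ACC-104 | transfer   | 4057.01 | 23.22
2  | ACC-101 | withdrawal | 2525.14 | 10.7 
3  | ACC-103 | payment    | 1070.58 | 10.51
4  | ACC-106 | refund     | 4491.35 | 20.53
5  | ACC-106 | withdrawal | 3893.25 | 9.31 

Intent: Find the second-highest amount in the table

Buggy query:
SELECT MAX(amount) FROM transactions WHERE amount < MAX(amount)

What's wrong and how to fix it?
Bug: The inner MAX is an aggregate inside WHERE, which is not allowed

Fix: Compute the overall MAX in a subquery, then take MAX of rows below it

Corrected query:
SELECT MAX(amount) FROM transactions WHERE amount < (SELECT MAX(amount) FROM transactions)

Result:
MAX(amount)
-----------
4057.01    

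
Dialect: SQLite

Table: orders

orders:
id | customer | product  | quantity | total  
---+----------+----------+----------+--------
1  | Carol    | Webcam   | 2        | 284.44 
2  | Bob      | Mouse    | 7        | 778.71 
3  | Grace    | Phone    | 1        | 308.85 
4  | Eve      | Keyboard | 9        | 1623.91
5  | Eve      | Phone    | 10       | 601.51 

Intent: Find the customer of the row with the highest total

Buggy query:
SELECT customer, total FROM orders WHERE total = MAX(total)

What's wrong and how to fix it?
Bug: MAX(total) is an aggregate and cannot be used directly in WHERE

Fix: Wrap MAX in a scalar subquery so WHERE compares against a single value

Corrected query:
SELECT customer, total FROM orders WHERE total = (SELECT MAX(total) FROM orders)

Result:
customer | total  
---------+--------
Eve      | 1623.91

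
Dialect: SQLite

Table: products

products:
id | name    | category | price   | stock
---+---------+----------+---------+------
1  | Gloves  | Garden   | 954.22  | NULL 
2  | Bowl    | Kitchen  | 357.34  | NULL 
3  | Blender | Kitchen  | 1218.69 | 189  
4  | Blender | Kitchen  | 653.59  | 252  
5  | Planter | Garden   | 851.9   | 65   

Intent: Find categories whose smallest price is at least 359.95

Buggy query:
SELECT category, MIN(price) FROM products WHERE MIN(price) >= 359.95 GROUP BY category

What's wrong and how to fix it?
Bug: MIN() in WHERE is a misuse of aggregate

Fix: Replace WHERE with HAVING after the GROUP BY

Corrected query:
SELECT category, MIN(price) FROM products GROUP BY category HAVING MIN(price) >= 359.95

Result:
category | MIN(price)
---------+-----------
Garden   | 851.9     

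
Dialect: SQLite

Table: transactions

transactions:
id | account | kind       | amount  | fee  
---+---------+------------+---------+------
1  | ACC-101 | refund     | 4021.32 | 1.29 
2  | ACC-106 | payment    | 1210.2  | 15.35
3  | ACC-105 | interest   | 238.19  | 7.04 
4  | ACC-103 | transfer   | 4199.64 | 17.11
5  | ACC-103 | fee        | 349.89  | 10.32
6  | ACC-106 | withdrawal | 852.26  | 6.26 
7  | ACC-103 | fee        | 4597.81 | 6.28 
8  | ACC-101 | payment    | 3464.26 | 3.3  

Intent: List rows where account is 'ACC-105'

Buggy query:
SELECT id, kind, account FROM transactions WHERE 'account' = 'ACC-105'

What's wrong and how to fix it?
Bug: 'account' in single quotes is a string literal, not the column; the comparison is literal-vs-literal and never true

Fix: Reference the column as account without single quotes

Corrected query:
SELECT id, kind, account FROM transactions WHERE account = 'ACC-105'

Result:
id | kind     | account
---+----------+--------
3  | interest | ACC-105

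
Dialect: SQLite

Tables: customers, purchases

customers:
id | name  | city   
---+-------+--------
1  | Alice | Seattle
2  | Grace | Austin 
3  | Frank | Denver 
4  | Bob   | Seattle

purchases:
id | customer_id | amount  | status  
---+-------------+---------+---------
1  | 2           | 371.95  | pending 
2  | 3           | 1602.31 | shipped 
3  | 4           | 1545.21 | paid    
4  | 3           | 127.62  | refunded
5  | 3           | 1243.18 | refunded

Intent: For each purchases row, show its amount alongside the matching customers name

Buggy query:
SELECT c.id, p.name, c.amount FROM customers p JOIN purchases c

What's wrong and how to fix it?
Bug: JOIN with no ON clause produces a cartesian product; every purchases row pairs with every customers row

Fix: Add ON c.customer_id = p.id to the JOIN

Corrected query:
SELECT c.id, p.name, c.amount FROM customers p JOIN purchases c ON c.customer_id = p.id

Result:
id | name  | amount 
---+-------+--------
1  | Grace | 371.95 
2  | Frank | 1602.31
3  | Bob   | 1545.21
4  | Frank | 127.62 
5  | Frank | 1243.18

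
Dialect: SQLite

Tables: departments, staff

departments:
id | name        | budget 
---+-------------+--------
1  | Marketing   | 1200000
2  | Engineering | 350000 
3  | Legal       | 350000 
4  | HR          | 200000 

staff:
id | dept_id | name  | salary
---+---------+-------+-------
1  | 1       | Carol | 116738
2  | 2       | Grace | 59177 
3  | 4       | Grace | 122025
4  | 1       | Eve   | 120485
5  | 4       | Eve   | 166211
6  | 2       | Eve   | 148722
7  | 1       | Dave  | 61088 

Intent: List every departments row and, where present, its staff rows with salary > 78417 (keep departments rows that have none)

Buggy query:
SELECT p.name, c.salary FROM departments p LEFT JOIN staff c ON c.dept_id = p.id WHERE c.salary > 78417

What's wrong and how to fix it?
Bug: Filtering c.salary in WHERE discards the NULL rows produced by LEFT JOIN, turning it into an inner join

Fix: Move the right-table condition into the ON clause so unmatched parents are kept

Corrected query:
SELECT p.name, c.salary FROM departments p LEFT JOIN staff c ON c.dept_id = p.id AND c.salary > 78417

Result:
name        | salary
------------+-------
Marketing   | 116738
Marketing   | 120485
Engineering | 148722
Legal       | NULL  
HR          | 122025
HR          | 166211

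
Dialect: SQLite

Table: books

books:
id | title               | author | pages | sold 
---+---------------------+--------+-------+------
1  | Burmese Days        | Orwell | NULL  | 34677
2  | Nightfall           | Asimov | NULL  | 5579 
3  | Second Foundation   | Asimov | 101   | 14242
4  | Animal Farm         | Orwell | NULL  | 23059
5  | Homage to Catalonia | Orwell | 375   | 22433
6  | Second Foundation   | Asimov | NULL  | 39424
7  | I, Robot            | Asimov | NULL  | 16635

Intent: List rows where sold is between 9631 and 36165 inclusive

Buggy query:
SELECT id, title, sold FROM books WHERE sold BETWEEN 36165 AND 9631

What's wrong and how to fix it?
Bug: BETWEEN expects the lower bound first; with 36165 AND 9631 the range is empty

Fix: Write BETWEEN 9631 AND 36165

Corrected query:
SELECT id, title, sold FROM books WHERE sold BETWEEN 9631 AND 36165

Result:
id | title               | sold 
---+---------------------+------
1  | Burmese Days        | 34677
3  | Second Foundation   | 14242
4  | Animal Farm         | 23059
5  | Homage to Catalonia | 22433
7  | I, Robot            | 16635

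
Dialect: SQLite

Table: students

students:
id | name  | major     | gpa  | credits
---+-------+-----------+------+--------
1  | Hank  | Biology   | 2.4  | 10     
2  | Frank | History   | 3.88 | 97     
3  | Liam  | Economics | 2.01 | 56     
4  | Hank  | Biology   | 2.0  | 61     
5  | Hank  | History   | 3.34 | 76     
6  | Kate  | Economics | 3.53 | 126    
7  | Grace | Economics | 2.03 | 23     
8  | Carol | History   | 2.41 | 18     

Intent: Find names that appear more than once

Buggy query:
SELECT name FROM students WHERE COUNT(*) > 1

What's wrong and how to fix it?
Bug: WHERE can't reference COUNT(*); aggregates are computed after WHERE

Fix: Group first, then use HAVING for the count condition

Corrected query:
SELECT name FROM students GROUP BY name HAVING COUNT(*) > 1

Result:
name
----
Hank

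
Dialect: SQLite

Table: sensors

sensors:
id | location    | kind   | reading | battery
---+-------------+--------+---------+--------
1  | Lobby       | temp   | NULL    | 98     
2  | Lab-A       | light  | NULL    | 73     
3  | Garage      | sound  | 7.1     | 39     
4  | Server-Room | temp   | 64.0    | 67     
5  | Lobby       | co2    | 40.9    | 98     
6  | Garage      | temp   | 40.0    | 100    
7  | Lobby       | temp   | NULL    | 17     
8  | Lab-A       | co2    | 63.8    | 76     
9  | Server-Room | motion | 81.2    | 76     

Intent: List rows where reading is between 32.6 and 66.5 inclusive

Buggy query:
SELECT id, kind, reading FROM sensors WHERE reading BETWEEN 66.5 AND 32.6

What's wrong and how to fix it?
Bug: BETWEEN expects the lower bound first; with 66.5 AND 32.6 the range is empty

Fix: Swap the bounds so the smaller value comes first

Corrected query:
SELECT id, kind, reading FROM sensors WHERE reading BETWEEN 32.6 AND 66.5

Result:
id | kind | reading
---+------+--------
4  | temp | 64     
5  | co2  | 40.9   
6  | temp | 40     
8  | co2  | 63.8   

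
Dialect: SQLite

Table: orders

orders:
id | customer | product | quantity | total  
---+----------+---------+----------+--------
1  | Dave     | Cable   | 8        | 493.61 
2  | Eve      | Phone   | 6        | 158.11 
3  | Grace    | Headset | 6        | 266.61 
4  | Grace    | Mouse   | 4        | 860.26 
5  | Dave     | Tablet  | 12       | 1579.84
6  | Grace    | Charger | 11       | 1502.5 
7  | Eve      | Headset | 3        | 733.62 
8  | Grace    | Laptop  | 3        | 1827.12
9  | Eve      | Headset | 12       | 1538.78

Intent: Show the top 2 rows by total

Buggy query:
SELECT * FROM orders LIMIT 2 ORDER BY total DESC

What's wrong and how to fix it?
Bug: LIMIT must come after ORDER BY

Fix: Swap the clauses: ORDER BY first, then LIMIT

Corrected query:
SELECT * FROM orders ORDER BY total DESC LIMIT 2

Result:
id | customer | product | quantity | total  
---+----------+---------+----------+--------
8  | Grace    | Laptop  | 3        | 1827.12
5  | Dave     | Tablet  | 12       | 1579.84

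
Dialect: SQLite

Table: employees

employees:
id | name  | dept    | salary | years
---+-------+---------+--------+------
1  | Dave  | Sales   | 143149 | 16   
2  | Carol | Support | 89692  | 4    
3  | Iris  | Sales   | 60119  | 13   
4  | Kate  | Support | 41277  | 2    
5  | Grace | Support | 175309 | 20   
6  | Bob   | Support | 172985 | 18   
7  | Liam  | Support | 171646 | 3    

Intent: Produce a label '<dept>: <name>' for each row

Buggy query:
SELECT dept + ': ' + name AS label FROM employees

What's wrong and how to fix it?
Bug: SQLite uses || for string concatenation; + coerces text to numbers (yielding 0)

Fix: Use the || operator for string concatenation

Corrected query:
SELECT dept || ': ' || name AS label FROM employees

Result:
label         
--------------
Sales: Dave   
Support: Carol
Sales: Iris   
Support: Kate 
Support: Grace
Support: Bob  
Support: Liam 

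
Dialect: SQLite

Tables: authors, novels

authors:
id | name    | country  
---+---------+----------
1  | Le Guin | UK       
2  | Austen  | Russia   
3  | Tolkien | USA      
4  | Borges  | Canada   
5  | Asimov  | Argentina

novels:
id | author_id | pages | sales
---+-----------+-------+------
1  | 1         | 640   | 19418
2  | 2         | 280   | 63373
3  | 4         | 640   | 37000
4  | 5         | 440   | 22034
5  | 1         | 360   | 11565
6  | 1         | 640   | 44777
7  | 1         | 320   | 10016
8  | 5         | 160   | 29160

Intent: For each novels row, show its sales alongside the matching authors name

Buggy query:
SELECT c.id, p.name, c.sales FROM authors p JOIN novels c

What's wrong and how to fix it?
Bug: JOIN with no ON clause produces a cartesian product; every novels row pairs with every authors row

Fix: Specify the join condition linking the foreign key to the parent id

Corrected query:
SELECT c.id, p.name, c.sales FROM authors p JOIN novels c ON c.author_id = p.id

Result:
id | name    | sales
---+---------+------
1  | Le Guin | 19418
2  | Austen  | 63373
3  | Borges  | 37000
4  | Asimov  | 22034
5  | Le Guin | 11565
6  | Le Guin | 44777
7  | Le Guin | 10016
8  | Asimov  | 29160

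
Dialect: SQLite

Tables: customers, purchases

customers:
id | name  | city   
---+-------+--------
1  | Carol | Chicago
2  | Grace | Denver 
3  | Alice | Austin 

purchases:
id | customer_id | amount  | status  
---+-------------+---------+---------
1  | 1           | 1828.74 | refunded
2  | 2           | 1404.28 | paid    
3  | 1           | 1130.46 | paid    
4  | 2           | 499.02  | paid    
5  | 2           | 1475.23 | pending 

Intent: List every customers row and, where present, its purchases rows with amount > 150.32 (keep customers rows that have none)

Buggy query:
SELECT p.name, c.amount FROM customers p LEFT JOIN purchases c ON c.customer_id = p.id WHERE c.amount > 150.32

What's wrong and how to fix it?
Bug: Filtering c.amount in WHERE discards the NULL rows produced by LEFT JOIN, turning it into an inner join

Fix: Move the right-table condition into the ON clause so unmatched parents are kept

Corrected query:
SELECT p.name, c.amount FROM customers p LEFT JOIN purchases c ON c.customer_id = p.id AND c.amount > 150.32

Result:
name  | amount 
------+--------
Carol | 1130.46
Carol | 1828.74
Grace | 499.02 
Grace | 1404.28
Grace | 1475.23
Alice | NULL   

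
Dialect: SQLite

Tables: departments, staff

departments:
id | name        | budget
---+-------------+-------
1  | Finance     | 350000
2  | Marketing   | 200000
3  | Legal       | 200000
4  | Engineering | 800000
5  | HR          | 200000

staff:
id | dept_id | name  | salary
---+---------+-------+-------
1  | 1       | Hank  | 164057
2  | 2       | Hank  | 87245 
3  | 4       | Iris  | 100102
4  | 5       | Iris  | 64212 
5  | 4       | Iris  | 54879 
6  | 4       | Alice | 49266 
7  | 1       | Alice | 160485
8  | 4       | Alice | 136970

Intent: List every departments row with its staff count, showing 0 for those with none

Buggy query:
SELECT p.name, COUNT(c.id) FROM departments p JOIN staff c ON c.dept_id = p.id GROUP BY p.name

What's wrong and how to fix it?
Bug: An inner join excludes parents with zero children

Fix: Use LEFT JOIN so parents without children still appear (COUNT(c.id) gives 0)

Corrected query:
SELECT p.name, COUNT(c.id) FROM departments p LEFT JOIN staff c ON c.dept_id = p.id GROUP BY p.name

Result:
name        | COUNT(c.id)
------------+------------
Engineering | 4          
Finance     | 2          
HR          | 1          
Legal       | 0          
Marketing   | 1          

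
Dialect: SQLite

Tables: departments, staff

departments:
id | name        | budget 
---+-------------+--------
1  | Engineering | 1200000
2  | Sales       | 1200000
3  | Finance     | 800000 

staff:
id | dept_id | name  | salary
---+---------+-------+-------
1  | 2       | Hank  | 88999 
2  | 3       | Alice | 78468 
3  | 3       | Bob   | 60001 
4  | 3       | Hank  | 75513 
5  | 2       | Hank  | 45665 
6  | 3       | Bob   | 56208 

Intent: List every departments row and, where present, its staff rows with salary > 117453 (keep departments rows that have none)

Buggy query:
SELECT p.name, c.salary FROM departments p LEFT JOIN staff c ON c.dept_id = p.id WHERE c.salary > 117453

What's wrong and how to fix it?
Bug: A WHERE condition on the right-hand table after LEFT JOIN drops unmatched parents

Fix: Put 'c.salary > 117453' in the JOIN's ON clause instead of WHERE

Corrected query:
SELECT p.name, c.salary FROM departments p LEFT JOIN staff c ON c.dept_id = p.id AND c.salary > 117453

Result:
name        | salary
------------+-------
Engineering | NULL  
Sales       | NULL  
Finance     | NULL  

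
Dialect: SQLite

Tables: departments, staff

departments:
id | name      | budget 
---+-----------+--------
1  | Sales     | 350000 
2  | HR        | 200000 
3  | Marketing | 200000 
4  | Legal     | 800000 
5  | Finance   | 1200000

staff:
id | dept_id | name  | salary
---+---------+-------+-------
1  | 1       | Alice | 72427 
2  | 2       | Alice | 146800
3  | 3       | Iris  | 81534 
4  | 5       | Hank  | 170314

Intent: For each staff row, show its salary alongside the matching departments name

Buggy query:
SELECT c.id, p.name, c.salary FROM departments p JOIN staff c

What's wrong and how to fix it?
Bug: Missing join condition: each staff row is matched to all departments rows instead of just its own

Fix: Add ON c.dept_id = p.id to the JOIN

Corrected query:
SELECT c.id, p.name, c.salary FROM departments p JOIN staff c ON c.dept_id = p.id

Result:
id | name      | salary
---+-----------+-------
1  | Sales     | 72427 
2  | HR        | 146800
3  | Marketing | 81534 
4  | Finance   | 170314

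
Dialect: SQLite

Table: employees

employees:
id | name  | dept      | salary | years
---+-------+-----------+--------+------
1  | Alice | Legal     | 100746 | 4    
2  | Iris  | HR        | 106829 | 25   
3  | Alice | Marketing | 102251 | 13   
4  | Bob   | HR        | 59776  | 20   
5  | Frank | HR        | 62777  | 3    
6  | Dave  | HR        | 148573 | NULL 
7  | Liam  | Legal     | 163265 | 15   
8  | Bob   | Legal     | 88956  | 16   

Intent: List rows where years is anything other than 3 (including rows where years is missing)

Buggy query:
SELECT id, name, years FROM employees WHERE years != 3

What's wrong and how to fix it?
Bug: 'years != 3' is unknown when years is NULL, so NULL rows are silently excluded

Fix: Add an explicit OR years IS NULL to include the missing-value rows

Corrected query:
SELECT id, name, years FROM employees WHERE years != 3 OR years IS NULL

Result:
id | name  | years
---+-------+------
1  | Alice | 4    
2  | Iris  | 25   
3  | Alice | 13   
4  | Bob   | 20   
6  | Dave  | NULL 
7  | Liam  | 15   
8  | Bob   | 16   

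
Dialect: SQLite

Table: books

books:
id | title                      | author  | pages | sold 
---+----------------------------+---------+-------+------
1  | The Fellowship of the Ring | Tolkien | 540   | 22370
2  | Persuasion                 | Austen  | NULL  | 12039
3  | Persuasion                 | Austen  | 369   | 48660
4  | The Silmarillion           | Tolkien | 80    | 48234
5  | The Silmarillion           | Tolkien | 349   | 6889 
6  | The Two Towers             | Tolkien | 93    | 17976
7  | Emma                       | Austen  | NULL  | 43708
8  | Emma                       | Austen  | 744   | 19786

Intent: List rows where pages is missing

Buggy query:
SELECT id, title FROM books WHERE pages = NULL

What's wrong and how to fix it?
Bug: '= NULL' is always unknown in SQL three-valued logic, so no rows match

Fix: Use IS NULL to test for NULL

Corrected query:
SELECT id, title FROM books WHERE pages IS NULL

Result:
id | title     
---+-----------
2  | Persuasion
7  | Emma      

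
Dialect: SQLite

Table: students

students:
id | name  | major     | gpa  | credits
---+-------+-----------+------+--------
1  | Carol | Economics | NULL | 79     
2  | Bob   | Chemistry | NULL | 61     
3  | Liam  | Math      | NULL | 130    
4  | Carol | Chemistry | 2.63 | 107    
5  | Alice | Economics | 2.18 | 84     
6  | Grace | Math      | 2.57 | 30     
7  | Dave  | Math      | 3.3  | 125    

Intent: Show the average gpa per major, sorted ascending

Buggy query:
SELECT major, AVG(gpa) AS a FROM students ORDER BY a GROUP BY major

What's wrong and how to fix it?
Bug: GROUP BY must precede ORDER BY

Fix: Reorder: SELECT … FROM … GROUP BY … ORDER BY …

Corrected query:
SELECT major, AVG(gpa) AS a FROM students GROUP BY major ORDER BY a

Result:
major     | a    
----------+------
Economics | 2.18 
Chemistry | 2.63 
Math      | 2.935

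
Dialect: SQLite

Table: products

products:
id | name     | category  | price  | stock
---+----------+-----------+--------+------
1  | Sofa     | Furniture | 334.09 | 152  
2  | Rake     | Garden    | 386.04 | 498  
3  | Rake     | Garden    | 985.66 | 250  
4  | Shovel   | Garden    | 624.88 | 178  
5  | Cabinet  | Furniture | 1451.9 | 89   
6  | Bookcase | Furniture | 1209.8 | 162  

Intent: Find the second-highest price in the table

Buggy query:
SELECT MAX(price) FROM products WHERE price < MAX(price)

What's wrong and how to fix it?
Bug: MAX(price) on the right of the comparison is an aggregate-in-WHERE error

Fix: Put the inner MAX in a scalar subquery

Corrected query:
SELECT MAX(price) FROM products WHERE price < (SELECT MAX(price) FROM products)

Result:
MAX(price)
----------
1209.8    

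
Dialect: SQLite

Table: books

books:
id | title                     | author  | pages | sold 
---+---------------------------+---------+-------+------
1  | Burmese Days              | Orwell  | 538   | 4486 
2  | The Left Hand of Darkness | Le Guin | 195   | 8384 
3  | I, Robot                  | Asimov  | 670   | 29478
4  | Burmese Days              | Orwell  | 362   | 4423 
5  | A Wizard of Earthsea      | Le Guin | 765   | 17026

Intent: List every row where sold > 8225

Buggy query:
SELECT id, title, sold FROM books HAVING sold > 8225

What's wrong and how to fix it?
Bug: HAVING filters the output of aggregation, but this query has no GROUP BY and no aggregate functions, so SQLite rejects it (HAVING clause on a non-aggregate query); the condition here is per row

Fix: Replace HAVING with WHERE since the condition applies to individual rows

Corrected query:
SELECT id, title, sold FROM books WHERE sold > 8225

Result:
id | title                     | sold 
---+---------------------------+------
2  | The Left Hand of Darkness | 8384 
3  | I, Robot                  | 29478
5  | A Wizard of Earthsea      | 17026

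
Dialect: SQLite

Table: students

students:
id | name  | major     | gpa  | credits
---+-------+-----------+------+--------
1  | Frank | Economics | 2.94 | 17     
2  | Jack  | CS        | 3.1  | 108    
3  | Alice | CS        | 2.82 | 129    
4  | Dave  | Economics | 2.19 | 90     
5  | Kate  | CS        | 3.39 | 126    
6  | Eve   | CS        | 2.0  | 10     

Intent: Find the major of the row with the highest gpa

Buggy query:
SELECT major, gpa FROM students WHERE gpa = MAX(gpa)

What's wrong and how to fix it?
Bug: MAX(gpa) is an aggregate and cannot be used directly in WHERE

Fix: Use a subquery: WHERE gpa = (SELECT MAX(gpa) FROM students)

Corrected query:
SELECT major, gpa FROM students WHERE gpa = (SELECT MAX(gpa) FROM students)

Result:
major | gpa 
------+-----
CS    | 3.39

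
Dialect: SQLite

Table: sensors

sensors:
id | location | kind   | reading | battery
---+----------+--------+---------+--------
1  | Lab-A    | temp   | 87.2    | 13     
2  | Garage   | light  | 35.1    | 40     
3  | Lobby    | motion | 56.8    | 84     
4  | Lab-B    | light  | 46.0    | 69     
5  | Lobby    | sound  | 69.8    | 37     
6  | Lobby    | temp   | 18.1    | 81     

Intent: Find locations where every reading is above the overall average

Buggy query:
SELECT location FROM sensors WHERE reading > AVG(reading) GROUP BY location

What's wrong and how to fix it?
Bug: AVG() is an aggregate; it can't sit directly in WHERE

Fix: Compute the overall average in a scalar subquery and compare each group's MIN against it in HAVING

Corrected query:
SELECT location FROM sensors GROUP BY location HAVING MIN(reading) > (SELECT AVG(reading) FROM sensors)

Result:
location
--------
Lab-A   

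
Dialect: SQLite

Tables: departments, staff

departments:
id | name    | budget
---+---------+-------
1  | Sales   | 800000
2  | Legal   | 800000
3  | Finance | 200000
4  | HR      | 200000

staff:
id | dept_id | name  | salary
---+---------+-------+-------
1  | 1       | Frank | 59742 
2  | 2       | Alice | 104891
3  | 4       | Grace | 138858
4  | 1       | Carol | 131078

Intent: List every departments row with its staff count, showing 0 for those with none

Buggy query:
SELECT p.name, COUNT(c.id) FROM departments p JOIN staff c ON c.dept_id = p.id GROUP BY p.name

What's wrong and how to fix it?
Bug: INNER JOIN drops departments rows that have no matching staff rows

Fix: Use LEFT JOIN so parents without children still appear (COUNT(c.id) gives 0)

Corrected query:
SELECT p.name, COUNT(c.id) FROM departments p LEFT JOIN staff c ON c.dept_id = p.id GROUP BY p.name

Result:
name    | COUNT(c.id)
--------+------------
Finance | 0          
HR      | 1          
Legal   | 1          
Sales   | 2          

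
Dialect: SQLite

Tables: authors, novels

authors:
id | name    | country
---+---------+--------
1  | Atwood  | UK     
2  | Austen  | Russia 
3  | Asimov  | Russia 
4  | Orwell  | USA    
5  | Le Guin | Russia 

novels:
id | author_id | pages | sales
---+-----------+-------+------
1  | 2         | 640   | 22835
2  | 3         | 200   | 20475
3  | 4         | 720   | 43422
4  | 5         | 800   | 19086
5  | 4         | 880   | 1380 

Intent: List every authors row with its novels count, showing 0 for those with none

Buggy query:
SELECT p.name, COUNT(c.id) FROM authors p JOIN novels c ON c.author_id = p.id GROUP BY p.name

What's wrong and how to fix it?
Bug: INNER JOIN drops authors rows that have no matching novels rows

Fix: Use LEFT JOIN so parents without children still appear (COUNT(c.id) gives 0)

Corrected query:
SELECT p.name, COUNT(c.id) FROM authors p LEFT JOIN novels c ON c.author_id = p.id GROUP BY p.name

Result:
name    | COUNT(c.id)
--------+------------
Asimov  | 1          
Atwood  | 0          
Austen  | 1          
Le Guin | 1          
Orwell  | 2          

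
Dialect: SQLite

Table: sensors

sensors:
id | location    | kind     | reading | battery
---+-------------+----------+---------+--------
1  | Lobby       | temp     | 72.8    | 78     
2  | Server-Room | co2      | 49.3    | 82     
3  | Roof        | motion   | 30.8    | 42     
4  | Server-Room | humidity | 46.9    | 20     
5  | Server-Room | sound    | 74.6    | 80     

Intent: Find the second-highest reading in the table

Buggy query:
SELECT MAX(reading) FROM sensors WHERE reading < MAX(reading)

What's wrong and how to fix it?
Bug: The inner MAX is an aggregate inside WHERE, which is not allowed

Fix: Compute the overall MAX in a subquery, then take MAX of rows below it

Corrected query:
SELECT MAX(reading) FROM sensors WHERE reading < (SELECT MAX(reading) FROM sensors)

Result:
MAX(reading)
------------
72.8        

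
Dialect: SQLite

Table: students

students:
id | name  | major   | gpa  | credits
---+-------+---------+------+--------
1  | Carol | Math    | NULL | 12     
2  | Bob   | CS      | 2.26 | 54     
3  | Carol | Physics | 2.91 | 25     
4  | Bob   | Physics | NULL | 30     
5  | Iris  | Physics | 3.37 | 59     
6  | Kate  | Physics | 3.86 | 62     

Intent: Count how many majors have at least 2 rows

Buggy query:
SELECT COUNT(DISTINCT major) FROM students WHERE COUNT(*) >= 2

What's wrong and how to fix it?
Bug: COUNT(*) cannot appear in WHERE; the per-group count doesn't exist yet

Fix: Group first with HAVING COUNT(*) >= 2, then COUNT the resulting groups

Corrected query:
SELECT COUNT(*) FROM (SELECT major FROM students GROUP BY major HAVING COUNT(*) >= 2)

Result:
COUNT(*)
--------
1       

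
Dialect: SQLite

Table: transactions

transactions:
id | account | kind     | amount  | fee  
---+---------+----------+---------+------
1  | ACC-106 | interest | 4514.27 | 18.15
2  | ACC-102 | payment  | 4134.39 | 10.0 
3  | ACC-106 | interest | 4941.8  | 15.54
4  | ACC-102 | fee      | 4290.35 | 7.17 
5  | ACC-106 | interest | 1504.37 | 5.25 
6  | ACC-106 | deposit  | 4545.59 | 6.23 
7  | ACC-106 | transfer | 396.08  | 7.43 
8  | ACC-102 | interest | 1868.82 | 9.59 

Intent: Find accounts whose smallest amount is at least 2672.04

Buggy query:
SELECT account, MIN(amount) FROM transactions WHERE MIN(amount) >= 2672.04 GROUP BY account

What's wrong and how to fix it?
Bug: MIN() in WHERE is a misuse of aggregate

Fix: Replace WHERE with HAVING after the GROUP BY

Corrected query:
SELECT account, MIN(amount) FROM transactions GROUP BY account HAVING MIN(amount) >= 2672.04

Result:
(no rows)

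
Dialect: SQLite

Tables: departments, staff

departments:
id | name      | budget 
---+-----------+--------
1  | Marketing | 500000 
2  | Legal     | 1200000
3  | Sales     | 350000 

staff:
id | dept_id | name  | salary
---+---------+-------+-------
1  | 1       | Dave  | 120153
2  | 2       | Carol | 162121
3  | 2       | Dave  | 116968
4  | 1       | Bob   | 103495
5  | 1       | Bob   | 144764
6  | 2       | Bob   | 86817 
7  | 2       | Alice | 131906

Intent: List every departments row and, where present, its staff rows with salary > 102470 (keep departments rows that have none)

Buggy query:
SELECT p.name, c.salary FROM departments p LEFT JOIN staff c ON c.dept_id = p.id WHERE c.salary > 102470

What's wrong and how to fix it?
Bug: Filtering c.salary in WHERE discards the NULL rows produced by LEFT JOIN, turning it into an inner join

Fix: Put 'c.salary > 102470' in the JOIN's ON clause instead of WHERE

Corrected query:
SELECT p.name, c.salary FROM departments p LEFT JOIN staff c ON c.dept_id = p.id AND c.salary > 102470

Result:
name      | salary
----------+-------
Marketing | 103495
Marketing | 120153
Marketing | 144764
Legal     | 116968
Legal     | 131906
Legal     | 162121
Sales     | NULL  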